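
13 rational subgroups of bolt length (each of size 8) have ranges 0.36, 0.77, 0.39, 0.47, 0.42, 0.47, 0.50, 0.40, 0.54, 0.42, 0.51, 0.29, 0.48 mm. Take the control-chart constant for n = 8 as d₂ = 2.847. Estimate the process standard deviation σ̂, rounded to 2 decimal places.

0.16

R̄ = (0.36 + 0.77 + 0.39 + 0.47 + 0.42 + 0.47 + 0.50 + 0.40 + 0.54 + 0.42 + 0.51 + 0.29 + 0.48) / 13 = 0.4631
σ̂ = R̄ / d₂ = 0.4631 / 2.847 = 0.1627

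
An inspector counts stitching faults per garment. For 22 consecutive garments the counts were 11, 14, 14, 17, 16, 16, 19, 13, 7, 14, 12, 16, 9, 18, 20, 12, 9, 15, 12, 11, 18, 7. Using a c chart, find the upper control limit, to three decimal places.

24.715

c̄ = (11 + 14 + 14 + 17 + 16 + 16 + 19 + 13 + 7 + 14 + 12 + 16 + 9 + 18 + 20 + 12 + 9 + 15 + 12 + 11 + 18 + 7) / 22 = 300 / 22 = 13.6364
UCL = c̄ + 3√c̄ = 13.6364 + 3 × √13.6364 = 13.6364 + 3 × 3.6927 = 24.7146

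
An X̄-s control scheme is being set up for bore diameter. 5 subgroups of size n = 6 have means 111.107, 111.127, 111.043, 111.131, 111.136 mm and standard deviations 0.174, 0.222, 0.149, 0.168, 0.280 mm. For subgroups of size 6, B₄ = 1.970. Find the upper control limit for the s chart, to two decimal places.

0.39

s̄ = (0.174 + 0.222 + 0.149 + 0.168 + 0.280) / 5 = 0.1986
UCL_s = B₄·s̄ = 1.970 × 0.1986 = 0.3912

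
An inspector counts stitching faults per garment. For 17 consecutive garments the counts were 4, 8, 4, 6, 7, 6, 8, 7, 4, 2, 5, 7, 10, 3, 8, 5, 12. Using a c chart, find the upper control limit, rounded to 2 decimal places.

13.73

c̄ = (4 + 8 + 4 + 6 + 7 + 6 + 8 + 7 + 4 + 2 + 5 + 7 + 10 + 3 + 8 + 5 + 12) / 17 = 106 / 17 = 6.2353
UCL = c̄ + 3√c̄ = 6.2353 + 3 × √6.2353 = 6.2353 + 3 × 2.4971 = 13.7265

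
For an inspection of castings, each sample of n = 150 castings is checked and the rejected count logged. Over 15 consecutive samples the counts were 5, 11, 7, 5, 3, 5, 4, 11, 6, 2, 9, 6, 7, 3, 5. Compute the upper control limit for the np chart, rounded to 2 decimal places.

p̄ = Σdᵢ / (k·n) = 89 / (15 × 150) = 0.03956
UCL = np̄ + 3·√(np̄(1−p̄)) = 5.9333 + 3 × √(5.9333×0.96044) = 5.9333 + 3 × 2.3872 = 13.0949

13.09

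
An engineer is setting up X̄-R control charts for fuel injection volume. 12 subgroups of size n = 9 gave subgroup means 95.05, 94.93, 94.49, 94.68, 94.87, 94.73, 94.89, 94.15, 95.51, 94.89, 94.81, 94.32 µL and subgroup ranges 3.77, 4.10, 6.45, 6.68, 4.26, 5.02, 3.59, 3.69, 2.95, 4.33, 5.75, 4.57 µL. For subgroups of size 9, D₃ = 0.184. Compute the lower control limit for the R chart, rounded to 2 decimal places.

0.85

R̄ = (3.77 + 4.10 + 6.45 + 6.68 + 4.26 + 5.02 + 3.59 + 3.69 + 2.95 + 4.33 + 5.75 + 4.57) / 12 = 55.1600 / 12 = 4.5967
LCL_R = D₃·R̄ = 0.184 × 4.5967 = 0.8458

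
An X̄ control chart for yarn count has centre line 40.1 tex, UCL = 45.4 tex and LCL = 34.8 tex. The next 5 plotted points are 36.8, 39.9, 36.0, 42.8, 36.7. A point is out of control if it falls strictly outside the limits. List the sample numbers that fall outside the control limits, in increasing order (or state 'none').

All 5 points lie within [34.8, 45.4].

none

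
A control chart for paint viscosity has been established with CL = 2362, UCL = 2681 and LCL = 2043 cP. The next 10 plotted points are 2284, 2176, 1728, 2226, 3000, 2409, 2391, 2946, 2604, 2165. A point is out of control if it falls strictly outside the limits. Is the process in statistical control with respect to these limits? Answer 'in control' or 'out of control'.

Compare each point to [2043, 2681]: sample 3 = 1728 < LCL; sample 5 = 3000 > UCL; sample 8 = 2946 > UCL.

out of control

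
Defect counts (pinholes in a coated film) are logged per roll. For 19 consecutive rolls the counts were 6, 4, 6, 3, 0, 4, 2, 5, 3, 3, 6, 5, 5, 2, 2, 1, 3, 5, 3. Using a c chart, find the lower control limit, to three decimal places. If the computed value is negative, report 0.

c̄ = (6 + 4 + 6 + 3 + 0 + 4 + 2 + 5 + 3 + 3 + 6 + 5 + 5 + 2 + 2 + 1 + 3 + 5 + 3) / 19 = 68 / 19 = 3.5789
LCL = c̄ − 3√c̄ = 3.5789 − 3 × 1.8918 = -2.0965 → 0 (cannot be negative)

0.000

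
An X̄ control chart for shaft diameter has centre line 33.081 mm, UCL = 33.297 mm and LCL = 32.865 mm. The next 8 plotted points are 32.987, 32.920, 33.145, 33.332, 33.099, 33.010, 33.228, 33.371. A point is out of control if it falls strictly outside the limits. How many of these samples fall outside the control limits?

Compare each point to [32.865, 33.297]: sample 4 = 33.332 > UCL; sample 8 = 33.371 > UCL.

2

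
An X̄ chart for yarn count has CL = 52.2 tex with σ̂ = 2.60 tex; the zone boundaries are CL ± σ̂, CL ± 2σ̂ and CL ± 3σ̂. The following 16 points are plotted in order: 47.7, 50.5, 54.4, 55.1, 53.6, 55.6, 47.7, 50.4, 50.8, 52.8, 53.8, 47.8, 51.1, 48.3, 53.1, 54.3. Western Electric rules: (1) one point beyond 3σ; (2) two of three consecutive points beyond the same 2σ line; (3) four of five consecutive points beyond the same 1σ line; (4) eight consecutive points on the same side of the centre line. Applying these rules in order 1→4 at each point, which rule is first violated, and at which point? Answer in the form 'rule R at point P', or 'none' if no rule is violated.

Zone of each point (C = within 1σ̂, B = 1σ̂–2σ̂, A = 2σ̂–3σ̂, * = beyond 3σ̂; sign = side of CL): 1:-B, 2:-C, 3:+C, 4:+B, 5:+C, 6:+B, 7:-B, 8:-C, 9:-C, 10:+C, 11:+C, 12:-B, 13:-C, 14:-B, 15:+C, 16:+C
No rule fires across all 16 points.

none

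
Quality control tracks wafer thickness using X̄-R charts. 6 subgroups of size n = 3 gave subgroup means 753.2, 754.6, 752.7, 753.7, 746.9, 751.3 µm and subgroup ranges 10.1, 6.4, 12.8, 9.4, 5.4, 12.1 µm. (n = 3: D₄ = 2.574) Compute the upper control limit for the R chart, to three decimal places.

R̄ = (10.1 + 6.4 + 12.8 + 9.4 + 5.4 + 12.1) / 6 = 56.2000 / 6 = 9.3667
UCL_R = D₄·R̄ = 2.574 × 9.3667 = 24.1098

24.110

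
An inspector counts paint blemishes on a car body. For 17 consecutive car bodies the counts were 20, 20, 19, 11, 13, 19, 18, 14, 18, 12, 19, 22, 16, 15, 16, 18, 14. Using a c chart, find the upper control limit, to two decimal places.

c̄ = (20 + 20 + 19 + 11 + 13 + 19 + 18 + 14 + 18 + 12 + 19 + 22 + 16 + 15 + 16 + 18 + 14) / 17 = 284 / 17 = 16.7059
UCL = c̄ + 3√c̄ = 16.7059 + 3 × √16.7059 = 16.7059 + 3 × 4.0873 = 28.9677

28.97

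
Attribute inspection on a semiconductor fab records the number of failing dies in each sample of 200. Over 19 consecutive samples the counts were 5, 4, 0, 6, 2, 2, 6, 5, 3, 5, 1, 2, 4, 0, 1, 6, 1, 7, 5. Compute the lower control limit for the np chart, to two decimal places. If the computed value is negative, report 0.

0.00

p̄ = Σdᵢ / (k·n) = 65 / (19 × 200) = 0.01711
LCL = np̄ − 3·√(np̄(1−p̄)) = 3.4211 − 3 × 1.8337 = -2.0801 → 0 (negative, so LCL = 0)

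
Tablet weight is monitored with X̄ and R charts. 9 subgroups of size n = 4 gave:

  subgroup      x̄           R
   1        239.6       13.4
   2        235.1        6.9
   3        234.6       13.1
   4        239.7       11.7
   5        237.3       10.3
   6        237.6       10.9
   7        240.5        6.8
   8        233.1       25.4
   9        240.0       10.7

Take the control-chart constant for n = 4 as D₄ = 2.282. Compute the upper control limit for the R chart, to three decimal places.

R̄ = (13.4 + 6.9 + 13.1 + 11.7 + 10.3 + 10.9 + 6.8 + 25.4 + 10.7) / 9 = 109.2000 / 9 = 12.1333
UCL_R = D₄·R̄ = 2.282 × 12.1333 = 27.6883

27.688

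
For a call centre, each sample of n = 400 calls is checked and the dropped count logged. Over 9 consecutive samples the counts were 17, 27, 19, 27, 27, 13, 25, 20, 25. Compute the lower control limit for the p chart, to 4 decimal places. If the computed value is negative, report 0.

0.0212

p̄ = Σdᵢ / (k·n) = 200 / (9 × 400) = 0.05556
LCL = p̄ − 3·√(p̄(1−p̄)/n) = 0.05556 − 3 × 0.01145 = 0.02120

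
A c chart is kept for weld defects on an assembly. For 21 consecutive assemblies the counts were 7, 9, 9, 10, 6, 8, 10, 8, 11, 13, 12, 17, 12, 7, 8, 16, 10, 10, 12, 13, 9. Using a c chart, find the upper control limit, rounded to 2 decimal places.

c̄ = (7 + 9 + 9 + 10 + 6 + 8 + 10 + 8 + 11 + 13 + 12 + 17 + 12 + 7 + 8 + 16 + 10 + 10 + 12 + 13 + 9) / 21 = 217 / 21 = 10.3333
UCL = c̄ + 3√c̄ = 10.3333 + 3 × √10.3333 = 10.3333 + 3 × 3.2146 = 19.9770

19.98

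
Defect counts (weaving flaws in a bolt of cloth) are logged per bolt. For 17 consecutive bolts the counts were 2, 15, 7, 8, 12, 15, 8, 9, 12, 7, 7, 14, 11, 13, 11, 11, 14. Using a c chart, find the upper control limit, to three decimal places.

20.006

c̄ = (2 + 15 + 7 + 8 + 12 + 15 + 8 + 9 + 12 + 7 + 7 + 14 + 11 + 13 + 11 + 11 + 14) / 17 = 176 / 17 = 10.3529
UCL = c̄ + 3√c̄ = 10.3529 + 3 × √10.3529 = 10.3529 + 3 × 3.2176 = 20.0057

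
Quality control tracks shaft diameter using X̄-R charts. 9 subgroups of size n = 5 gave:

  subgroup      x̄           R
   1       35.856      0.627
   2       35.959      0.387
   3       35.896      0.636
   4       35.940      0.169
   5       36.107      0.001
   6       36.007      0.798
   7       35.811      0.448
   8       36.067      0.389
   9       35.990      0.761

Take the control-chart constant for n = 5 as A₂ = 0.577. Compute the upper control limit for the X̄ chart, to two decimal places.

X̄̄ = (35.856 + 35.959 + 35.896 + 35.940 + 36.107 + 36.007 + 35.811 + 36.067 + 35.990) / 9 = 323.6330 / 9 = 35.9592
R̄ = (0.627 + 0.387 + 0.636 + 0.169 + 0.001 + 0.798 + 0.448 + 0.389 + 0.761) / 9 = 4.2160 / 9 = 0.4684
UCL = X̄̄ + A₂·R̄ = 35.9592 + 0.577 × 0.4684 = 36.2295

36.23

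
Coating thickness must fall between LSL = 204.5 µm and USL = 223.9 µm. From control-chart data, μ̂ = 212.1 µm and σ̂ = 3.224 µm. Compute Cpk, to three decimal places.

0.786

Cpu = (USL − μ̂) / (3σ̂) = (223.9 − 212.1) / (3 × 3.224) = 1.2200; Cpl = (μ̂ − LSL) / (3σ̂) = (212.1 − 204.5) / (3 × 3.224) = 0.7858; Cpk = min(Cpu, Cpl) = 0.7858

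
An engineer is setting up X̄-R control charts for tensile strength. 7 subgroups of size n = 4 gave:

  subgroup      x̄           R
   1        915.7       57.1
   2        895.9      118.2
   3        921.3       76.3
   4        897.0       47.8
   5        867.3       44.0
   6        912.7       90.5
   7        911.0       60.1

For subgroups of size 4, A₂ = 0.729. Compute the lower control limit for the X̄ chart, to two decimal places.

X̄̄ = (915.7 + 895.9 + 921.3 + 897.0 + 867.3 + 912.7 + 911.0) / 7 = 6320.9000 / 7 = 902.9857
R̄ = (57.1 + 118.2 + 76.3 + 47.8 + 44.0 + 90.5 + 60.1) / 7 = 494.0000 / 7 = 70.5714
LCL = X̄̄ − A₂·R̄ = 902.9857 − 0.729 × 70.5714 = 851.5391

851.54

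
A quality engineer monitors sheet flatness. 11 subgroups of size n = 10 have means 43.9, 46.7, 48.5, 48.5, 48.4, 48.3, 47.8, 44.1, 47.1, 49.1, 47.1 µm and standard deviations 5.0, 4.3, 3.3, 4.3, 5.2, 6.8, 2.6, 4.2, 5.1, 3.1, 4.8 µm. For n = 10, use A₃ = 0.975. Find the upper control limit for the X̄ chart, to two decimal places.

X̄̄ = (43.9 + 46.7 + 48.5 + 48.5 + 48.4 + 48.3 + 47.8 + 44.1 + 47.1 + 49.1 + 47.1) / 11 = 47.2273
s̄ = (5.0 + 4.3 + 3.3 + 4.3 + 5.2 + 6.8 + 2.6 + 4.2 + 5.1 + 3.1 + 4.8) / 11 = 4.4273
UCL = X̄̄ + A₃·s̄ = 47.2273 + 0.975 × 4.4273 = 51.5439

51.54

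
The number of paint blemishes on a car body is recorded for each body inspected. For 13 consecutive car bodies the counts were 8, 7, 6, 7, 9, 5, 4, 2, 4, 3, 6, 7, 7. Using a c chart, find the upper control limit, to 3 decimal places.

12.975

c̄ = (8 + 7 + 6 + 7 + 9 + 5 + 4 + 2 + 4 + 3 + 6 + 7 + 7) / 13 = 75 / 13 = 5.7692
UCL = c̄ + 3√c̄ = 5.7692 + 3 × √5.7692 = 5.7692 + 3 × 2.4019 = 12.9750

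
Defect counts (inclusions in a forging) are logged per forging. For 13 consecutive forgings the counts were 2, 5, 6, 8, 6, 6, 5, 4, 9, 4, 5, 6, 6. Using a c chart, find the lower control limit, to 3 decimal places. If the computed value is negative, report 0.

0.000

c̄ = (2 + 5 + 6 + 8 + 6 + 6 + 5 + 4 + 9 + 4 + 5 + 6 + 6) / 13 = 72 / 13 = 5.5385
LCL = c̄ − 3√c̄ = 5.5385 − 3 × 2.3534 = -1.5217 → 0 (cannot be negative)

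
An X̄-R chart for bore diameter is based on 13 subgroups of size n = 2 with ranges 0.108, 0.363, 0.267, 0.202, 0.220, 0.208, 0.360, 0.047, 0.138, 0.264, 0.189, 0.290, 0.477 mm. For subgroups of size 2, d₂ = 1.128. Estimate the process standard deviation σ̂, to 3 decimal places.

R̄ = (0.108 + 0.363 + 0.267 + 0.202 + 0.220 + 0.208 + 0.360 + 0.047 + 0.138 + 0.264 + 0.189 + 0.290 + 0.477) / 13 = 0.2410
σ̂ = R̄ / d₂ = 0.2410 / 1.128 = 0.2137

0.214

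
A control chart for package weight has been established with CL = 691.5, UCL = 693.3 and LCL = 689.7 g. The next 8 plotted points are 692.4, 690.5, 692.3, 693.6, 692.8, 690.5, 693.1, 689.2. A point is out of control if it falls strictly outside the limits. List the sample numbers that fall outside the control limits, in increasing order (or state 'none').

4, 8

Compare each point to [689.7, 693.3]: sample 4 = 693.6 > UCL; sample 8 = 689.2 < LCL.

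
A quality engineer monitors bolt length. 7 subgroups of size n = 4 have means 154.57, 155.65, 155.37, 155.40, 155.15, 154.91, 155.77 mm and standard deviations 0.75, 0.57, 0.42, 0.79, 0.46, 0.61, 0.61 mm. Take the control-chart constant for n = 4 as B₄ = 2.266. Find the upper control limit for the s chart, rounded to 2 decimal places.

1.36

s̄ = (0.75 + 0.57 + 0.42 + 0.79 + 0.46 + 0.61 + 0.61) / 7 = 0.6014
UCL_s = B₄·s̄ = 2.266 × 0.6014 = 1.3628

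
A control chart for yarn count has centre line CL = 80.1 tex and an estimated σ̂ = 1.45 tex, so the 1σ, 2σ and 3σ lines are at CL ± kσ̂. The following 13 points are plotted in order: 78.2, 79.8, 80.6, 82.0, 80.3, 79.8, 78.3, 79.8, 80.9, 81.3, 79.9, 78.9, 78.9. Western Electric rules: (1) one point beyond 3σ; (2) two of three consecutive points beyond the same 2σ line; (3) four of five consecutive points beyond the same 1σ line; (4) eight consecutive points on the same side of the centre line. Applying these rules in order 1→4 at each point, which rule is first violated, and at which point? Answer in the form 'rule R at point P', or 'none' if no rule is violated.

Zone of each point (C = within 1σ̂, B = 1σ̂–2σ̂, A = 2σ̂–3σ̂, * = beyond 3σ̂; sign = side of CL): 1:-B, 2:-C, 3:+C, 4:+B, 5:+C, 6:-C, 7:-B, 8:-C, 9:+C, 10:+C, 11:-C, 12:-C, 13:-C
No rule fires across all 13 points.

none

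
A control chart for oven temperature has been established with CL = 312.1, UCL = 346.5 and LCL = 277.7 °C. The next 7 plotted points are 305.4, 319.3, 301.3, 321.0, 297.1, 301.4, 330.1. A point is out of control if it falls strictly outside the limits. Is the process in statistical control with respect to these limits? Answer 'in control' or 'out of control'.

in control

All 7 points lie within [277.7, 346.5].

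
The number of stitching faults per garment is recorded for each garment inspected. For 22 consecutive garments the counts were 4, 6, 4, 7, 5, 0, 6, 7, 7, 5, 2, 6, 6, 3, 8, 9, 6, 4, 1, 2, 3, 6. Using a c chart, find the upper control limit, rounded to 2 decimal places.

11.48

c̄ = (4 + 6 + 4 + 7 + 5 + 0 + 6 + 7 + 7 + 5 + 2 + 6 + 6 + 3 + 8 + 9 + 6 + 4 + 1 + 2 + 3 + 6) / 22 = 107 / 22 = 4.8636
UCL = c̄ + 3√c̄ = 4.8636 + 3 × √4.8636 = 4.8636 + 3 × 2.2054 = 11.4797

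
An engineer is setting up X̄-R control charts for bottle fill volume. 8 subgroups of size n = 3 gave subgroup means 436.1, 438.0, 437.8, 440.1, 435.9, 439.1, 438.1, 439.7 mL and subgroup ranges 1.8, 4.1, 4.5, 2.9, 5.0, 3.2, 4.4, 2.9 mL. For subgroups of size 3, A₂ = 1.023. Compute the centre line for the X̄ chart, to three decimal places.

438.100

X̄̄ = (436.1 + 438.0 + 437.8 + 440.1 + 435.9 + 439.1 + 438.1 + 439.7) / 8 = 3504.8000 / 8 = 438.1000
CL = X̄̄ = 438.1000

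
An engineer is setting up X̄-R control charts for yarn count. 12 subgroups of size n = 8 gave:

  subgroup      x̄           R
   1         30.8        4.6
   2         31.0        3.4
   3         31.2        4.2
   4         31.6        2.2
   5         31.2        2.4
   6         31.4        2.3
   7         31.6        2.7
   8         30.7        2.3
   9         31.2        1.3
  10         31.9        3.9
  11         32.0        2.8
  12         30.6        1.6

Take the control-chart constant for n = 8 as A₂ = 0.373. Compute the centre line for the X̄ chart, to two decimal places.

31.27

X̄̄ = (30.8 + 31.0 + 31.2 + 31.6 + 31.2 + 31.4 + 31.6 + 30.7 + 31.2 + 31.9 + 32.0 + 30.6) / 12 = 375.2000 / 12 = 31.2667
CL = X̄̄ = 31.2667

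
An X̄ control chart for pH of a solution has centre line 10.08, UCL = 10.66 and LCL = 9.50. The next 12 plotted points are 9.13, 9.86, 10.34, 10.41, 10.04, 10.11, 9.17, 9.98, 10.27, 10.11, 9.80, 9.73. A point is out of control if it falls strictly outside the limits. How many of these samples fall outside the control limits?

2

Compare each point to [9.50, 10.66]: sample 1 = 9.13 < LCL; sample 7 = 9.17 < LCL.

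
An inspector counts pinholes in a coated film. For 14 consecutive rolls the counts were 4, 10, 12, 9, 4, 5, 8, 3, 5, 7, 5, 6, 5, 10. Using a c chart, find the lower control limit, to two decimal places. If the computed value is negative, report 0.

0.00

c̄ = (4 + 10 + 12 + 9 + 4 + 5 + 8 + 3 + 5 + 7 + 5 + 6 + 5 + 10) / 14 = 93 / 14 = 6.6429
LCL = c̄ − 3√c̄ = 6.6429 − 3 × 2.5774 = -1.0893 → 0 (cannot be negative)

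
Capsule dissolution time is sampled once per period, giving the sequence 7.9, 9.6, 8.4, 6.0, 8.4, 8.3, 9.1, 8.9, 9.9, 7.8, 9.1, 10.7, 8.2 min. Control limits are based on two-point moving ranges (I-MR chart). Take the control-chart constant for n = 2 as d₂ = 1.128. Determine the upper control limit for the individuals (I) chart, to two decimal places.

12.47

X̄ = (7.9 + 9.6 + 8.4 + 6.0 + 8.4 + 8.3 + 9.1 + 8.9 + 9.9 + 7.8 + 9.1 + 10.7 + 8.2) / 13 = 8.6385
Moving ranges: 1.7, 1.2, 2.4, 2.4, 0.1, 0.8, 0.2, 1.0, 2.1, 1.3, 1.6, 2.5; M̄R̄ = 17.3000 / 12 = 1.4417
UCL = X̄ + 3·M̄R̄/d₂ = 8.6385 + 3 × 1.4417 / 1.128 = 12.4727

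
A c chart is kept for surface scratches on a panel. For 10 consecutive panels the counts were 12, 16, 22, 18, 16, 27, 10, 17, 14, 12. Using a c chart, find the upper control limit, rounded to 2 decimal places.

28.55

c̄ = (12 + 16 + 22 + 18 + 16 + 27 + 10 + 17 + 14 + 12) / 10 = 164 / 10 = 16.4000
UCL = c̄ + 3√c̄ = 16.4000 + 3 × √16.4000 = 16.4000 + 3 × 4.0497 = 28.5491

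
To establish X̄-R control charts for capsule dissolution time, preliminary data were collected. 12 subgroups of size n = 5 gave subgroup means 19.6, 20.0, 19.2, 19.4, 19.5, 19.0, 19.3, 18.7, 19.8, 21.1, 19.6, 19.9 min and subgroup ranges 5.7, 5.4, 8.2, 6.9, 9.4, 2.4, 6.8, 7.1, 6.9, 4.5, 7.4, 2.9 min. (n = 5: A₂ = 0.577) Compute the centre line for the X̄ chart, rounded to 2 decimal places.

X̄̄ = (19.6 + 20.0 + 19.2 + 19.4 + 19.5 + 19.0 + 19.3 + 18.7 + 19.8 + 21.1 + 19.6 + 19.9) / 12 = 235.1000 / 12 = 19.5917
CL = X̄̄ = 19.5917

19.59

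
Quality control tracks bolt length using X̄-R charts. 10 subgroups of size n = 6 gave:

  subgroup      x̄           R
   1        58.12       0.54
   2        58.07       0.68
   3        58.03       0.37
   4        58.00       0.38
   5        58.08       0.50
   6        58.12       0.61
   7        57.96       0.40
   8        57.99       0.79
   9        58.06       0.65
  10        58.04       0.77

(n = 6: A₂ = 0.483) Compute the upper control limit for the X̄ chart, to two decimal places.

X̄̄ = (58.12 + 58.07 + 58.03 + 58.00 + 58.08 + 58.12 + 57.96 + 57.99 + 58.06 + 58.04) / 10 = 580.4700 / 10 = 58.0470
R̄ = (0.54 + 0.68 + 0.37 + 0.38 + 0.50 + 0.61 + 0.40 + 0.79 + 0.65 + 0.77) / 10 = 5.6900 / 10 = 0.5690
UCL = X̄̄ + A₂·R̄ = 58.0470 + 0.483 × 0.5690 = 58.3218

58.32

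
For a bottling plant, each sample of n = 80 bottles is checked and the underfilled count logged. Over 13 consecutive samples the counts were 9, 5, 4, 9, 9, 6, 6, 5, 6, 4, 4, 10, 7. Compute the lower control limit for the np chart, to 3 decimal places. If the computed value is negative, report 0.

0.000

p̄ = Σdᵢ / (k·n) = 84 / (13 × 80) = 0.08077
LCL = np̄ − 3·√(np̄(1−p̄)) = 6.4615 − 3 × 2.4371 = -0.8499 → 0 (negative, so LCL = 0)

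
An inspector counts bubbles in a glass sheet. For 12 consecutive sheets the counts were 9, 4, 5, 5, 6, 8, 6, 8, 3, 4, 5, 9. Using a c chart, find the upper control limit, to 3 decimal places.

c̄ = (9 + 4 + 5 + 5 + 6 + 8 + 6 + 8 + 3 + 4 + 5 + 9) / 12 = 72 / 12 = 6.0000
UCL = c̄ + 3√c̄ = 6.0000 + 3 × √6.0000 = 6.0000 + 3 × 2.4495 = 13.3485

13.348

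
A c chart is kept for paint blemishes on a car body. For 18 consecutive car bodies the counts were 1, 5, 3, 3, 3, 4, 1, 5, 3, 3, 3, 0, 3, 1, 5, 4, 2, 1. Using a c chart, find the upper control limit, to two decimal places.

c̄ = (1 + 5 + 3 + 3 + 3 + 4 + 1 + 5 + 3 + 3 + 3 + 0 + 3 + 1 + 5 + 4 + 2 + 1) / 18 = 50 / 18 = 2.7778
UCL = c̄ + 3√c̄ = 2.7778 + 3 × √2.7778 = 2.7778 + 3 × 1.6667 = 7.7778

7.78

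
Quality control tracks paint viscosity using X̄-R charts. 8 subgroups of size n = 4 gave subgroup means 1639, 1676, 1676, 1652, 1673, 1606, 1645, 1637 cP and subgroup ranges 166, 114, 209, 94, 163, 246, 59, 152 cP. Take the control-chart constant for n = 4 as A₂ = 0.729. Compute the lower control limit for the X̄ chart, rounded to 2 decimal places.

1540.88

X̄̄ = (1639 + 1676 + 1676 + 1652 + 1673 + 1606 + 1645 + 1637) / 8 = 13204.0000 / 8 = 1650.5000
R̄ = (166 + 114 + 209 + 94 + 163 + 246 + 59 + 152) / 8 = 1203.0000 / 8 = 150.3750
LCL = X̄̄ − A₂·R̄ = 1650.5000 − 0.729 × 150.3750 = 1540.8766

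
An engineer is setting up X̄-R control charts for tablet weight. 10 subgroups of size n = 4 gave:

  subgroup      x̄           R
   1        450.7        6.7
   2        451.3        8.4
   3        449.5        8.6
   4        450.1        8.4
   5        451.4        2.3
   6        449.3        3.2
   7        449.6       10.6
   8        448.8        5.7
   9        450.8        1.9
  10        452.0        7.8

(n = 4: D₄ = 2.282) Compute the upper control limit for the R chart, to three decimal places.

R̄ = (6.7 + 8.4 + 8.6 + 8.4 + 2.3 + 3.2 + 10.6 + 5.7 + 1.9 + 7.8) / 10 = 63.6000 / 10 = 6.3600
UCL_R = D₄·R̄ = 2.282 × 6.3600 = 14.5135

14.514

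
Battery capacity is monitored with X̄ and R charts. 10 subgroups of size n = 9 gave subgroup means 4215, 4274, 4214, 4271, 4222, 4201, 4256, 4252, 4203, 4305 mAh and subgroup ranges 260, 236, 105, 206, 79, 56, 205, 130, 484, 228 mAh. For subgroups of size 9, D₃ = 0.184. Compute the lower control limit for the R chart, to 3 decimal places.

R̄ = (260 + 236 + 105 + 206 + 79 + 56 + 205 + 130 + 484 + 228) / 10 = 1989.0000 / 10 = 198.9000
LCL_R = D₃·R̄ = 0.184 × 198.9000 = 36.5976

36.598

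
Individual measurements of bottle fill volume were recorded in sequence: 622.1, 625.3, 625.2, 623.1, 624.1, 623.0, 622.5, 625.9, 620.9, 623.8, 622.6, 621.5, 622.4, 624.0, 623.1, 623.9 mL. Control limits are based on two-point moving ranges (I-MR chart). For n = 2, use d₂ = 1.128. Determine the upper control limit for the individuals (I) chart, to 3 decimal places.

X̄ = (622.1 + 625.3 + 625.2 + 623.1 + 624.1 + 623.0 + 622.5 + 625.9 + 620.9 + 623.8 + 622.6 + 621.5 + 622.4 + 624.0 + 623.1 + 623.9) / 16 = 623.3375
Moving ranges: 3.2, 0.1, 2.1, 1.0, 1.1, 0.5, 3.4, 5.0, 2.9, 1.2, 1.1, 0.9, 1.6, 0.9, 0.8; M̄R̄ = 25.8000 / 15 = 1.7200
UCL = X̄ + 3·M̄R̄/d₂ = 623.3375 + 3 × 1.7200 / 1.128 = 627.9120

627.912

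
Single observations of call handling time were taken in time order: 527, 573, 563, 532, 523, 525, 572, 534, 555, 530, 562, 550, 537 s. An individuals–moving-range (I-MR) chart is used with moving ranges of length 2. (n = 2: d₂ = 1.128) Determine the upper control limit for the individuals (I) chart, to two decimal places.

608.23

X̄ = (527 + 573 + 563 + 532 + 523 + 525 + 572 + 534 + 555 + 530 + 562 + 550 + 537) / 13 = 544.8462
Moving ranges: 46, 10, 31, 9, 2, 47, 38, 21, 25, 32, 12, 13; M̄R̄ = 286.0000 / 12 = 23.8333
UCL = X̄ + 3·M̄R̄/d₂ = 544.8462 + 3 × 23.8333 / 1.128 = 608.2327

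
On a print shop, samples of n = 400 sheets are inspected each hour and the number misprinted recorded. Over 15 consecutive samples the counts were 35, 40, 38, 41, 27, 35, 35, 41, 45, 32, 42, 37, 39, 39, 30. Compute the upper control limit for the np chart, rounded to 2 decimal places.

54.46

p̄ = Σdᵢ / (k·n) = 556 / (15 × 400) = 0.09267
UCL = np̄ + 3·√(np̄(1−p̄)) = 37.0667 + 3 × √(37.0667×0.90733) = 37.0667 + 3 × 5.7993 = 54.4646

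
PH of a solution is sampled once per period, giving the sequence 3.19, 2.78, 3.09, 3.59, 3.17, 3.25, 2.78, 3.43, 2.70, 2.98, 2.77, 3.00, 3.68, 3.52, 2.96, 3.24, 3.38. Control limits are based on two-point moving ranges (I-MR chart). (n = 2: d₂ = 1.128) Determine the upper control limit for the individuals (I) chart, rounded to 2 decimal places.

4.16

X̄ = (3.19 + 2.78 + 3.09 + 3.59 + 3.17 + 3.25 + 2.78 + 3.43 + 2.70 + 2.98 + 2.77 + 3.00 + 3.68 + 3.52 + 2.96 + 3.24 + 3.38) / 17 = 3.1476
Moving ranges: 0.41, 0.31, 0.50, 0.42, 0.08, 0.47, 0.65, 0.73, 0.28, 0.21, 0.23, 0.68, 0.16, 0.56, 0.28, 0.14; M̄R̄ = 6.1100 / 16 = 0.3819
UCL = X̄ + 3·M̄R̄/d₂ = 3.1476 + 3 × 0.3819 / 1.128 = 4.1633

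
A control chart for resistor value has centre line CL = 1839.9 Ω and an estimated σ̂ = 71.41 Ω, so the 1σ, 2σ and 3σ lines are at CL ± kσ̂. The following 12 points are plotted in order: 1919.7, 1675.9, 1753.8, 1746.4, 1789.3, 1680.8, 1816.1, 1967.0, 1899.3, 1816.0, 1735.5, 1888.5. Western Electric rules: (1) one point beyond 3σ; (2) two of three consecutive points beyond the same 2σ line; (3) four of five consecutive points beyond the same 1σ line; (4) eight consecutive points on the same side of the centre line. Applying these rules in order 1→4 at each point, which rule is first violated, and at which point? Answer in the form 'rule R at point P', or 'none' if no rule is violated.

rule 3 at point 6

Zone of each point (C = within 1σ̂, B = 1σ̂–2σ̂, A = 2σ̂–3σ̂, * = beyond 3σ̂; sign = side of CL): 1:+B, 2:-A, 3:-B, 4:-B, 5:-C, 6:-A, 7:-C, 8:+B, 9:+C, 10:-C, 11:-B, 12:+C
Rule 3 (four of five consecutive points beyond the same 1σ limit) is satisfied at point 6.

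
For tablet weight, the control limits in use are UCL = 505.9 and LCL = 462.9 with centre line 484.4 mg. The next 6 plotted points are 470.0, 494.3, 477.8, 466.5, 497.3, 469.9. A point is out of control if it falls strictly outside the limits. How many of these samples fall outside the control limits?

0

All 6 points lie within [462.9, 505.9].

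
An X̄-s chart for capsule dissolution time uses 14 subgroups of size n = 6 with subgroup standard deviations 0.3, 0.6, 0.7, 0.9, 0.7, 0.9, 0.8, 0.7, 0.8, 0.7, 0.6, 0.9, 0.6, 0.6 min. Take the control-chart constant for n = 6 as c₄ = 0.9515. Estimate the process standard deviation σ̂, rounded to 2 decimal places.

s̄ = (0.3 + 0.6 + 0.7 + 0.9 + 0.7 + 0.9 + 0.8 + 0.7 + 0.8 + 0.7 + 0.6 + 0.9 + 0.6 + 0.6) / 14 = 0.7000
σ̂ = s̄ / c₄ = 0.7000 / 0.9515 = 0.7357

0.74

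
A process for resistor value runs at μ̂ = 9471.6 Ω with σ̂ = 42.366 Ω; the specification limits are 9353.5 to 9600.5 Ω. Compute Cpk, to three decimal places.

Cpu = (USL − μ̂) / (3σ̂) = (9600.5 − 9471.6) / (3 × 42.366) = 1.0142; Cpl = (μ̂ − LSL) / (3σ̂) = (9471.6 − 9353.5) / (3 × 42.366) = 0.9292; Cpk = min(Cpu, Cpl) = 0.9292

0.929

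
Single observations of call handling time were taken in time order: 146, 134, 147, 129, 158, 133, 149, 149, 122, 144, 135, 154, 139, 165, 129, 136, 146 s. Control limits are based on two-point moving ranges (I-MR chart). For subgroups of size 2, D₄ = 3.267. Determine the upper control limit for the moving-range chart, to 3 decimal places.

57.989

Moving ranges: 12, 13, 18, 29, 25, 16, 0, 27, 22, 9, 19, 15, 26, 36, 7, 10; M̄R̄ = 284.0000 / 16 = 17.7500
UCL_MR = D₄·M̄R̄ = 3.267 × 17.7500 = 57.9892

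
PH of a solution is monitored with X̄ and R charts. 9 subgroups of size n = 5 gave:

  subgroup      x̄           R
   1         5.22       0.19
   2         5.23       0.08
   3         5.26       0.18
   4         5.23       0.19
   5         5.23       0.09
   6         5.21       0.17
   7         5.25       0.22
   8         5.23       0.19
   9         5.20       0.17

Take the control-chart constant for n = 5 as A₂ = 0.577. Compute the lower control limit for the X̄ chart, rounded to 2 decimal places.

5.13

X̄̄ = (5.22 + 5.23 + 5.26 + 5.23 + 5.23 + 5.21 + 5.25 + 5.23 + 5.20) / 9 = 47.0600 / 9 = 5.2289
R̄ = (0.19 + 0.08 + 0.18 + 0.19 + 0.09 + 0.17 + 0.22 + 0.19 + 0.17) / 9 = 1.4800 / 9 = 0.1644
LCL = X̄̄ − A₂·R̄ = 5.2289 − 0.577 × 0.1644 = 5.1340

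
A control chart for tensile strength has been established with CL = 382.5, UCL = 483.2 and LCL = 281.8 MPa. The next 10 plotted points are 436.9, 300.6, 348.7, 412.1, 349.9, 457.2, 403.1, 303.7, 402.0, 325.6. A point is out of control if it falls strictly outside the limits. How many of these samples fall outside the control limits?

All 10 points lie within [281.8, 483.2].

0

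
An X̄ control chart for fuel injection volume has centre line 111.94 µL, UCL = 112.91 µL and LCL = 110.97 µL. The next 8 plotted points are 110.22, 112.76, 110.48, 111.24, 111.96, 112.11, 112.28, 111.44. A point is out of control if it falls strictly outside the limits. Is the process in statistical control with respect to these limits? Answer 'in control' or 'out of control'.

out of control

Compare each point to [110.97, 112.91]: sample 1 = 110.22 < LCL; sample 3 = 110.48 < LCL.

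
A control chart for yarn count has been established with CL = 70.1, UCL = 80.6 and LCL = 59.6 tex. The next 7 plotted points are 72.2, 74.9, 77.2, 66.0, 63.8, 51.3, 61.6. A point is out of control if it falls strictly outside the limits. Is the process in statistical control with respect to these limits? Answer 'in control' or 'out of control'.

Compare each point to [59.6, 80.6]: sample 6 = 51.3 < LCL.

out of control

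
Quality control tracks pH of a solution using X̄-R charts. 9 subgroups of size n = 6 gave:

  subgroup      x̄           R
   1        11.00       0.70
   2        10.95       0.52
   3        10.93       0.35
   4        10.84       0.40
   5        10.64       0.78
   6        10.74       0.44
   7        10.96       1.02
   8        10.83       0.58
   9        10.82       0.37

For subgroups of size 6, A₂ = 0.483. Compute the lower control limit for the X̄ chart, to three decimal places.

X̄̄ = (11.00 + 10.95 + 10.93 + 10.84 + 10.64 + 10.74 + 10.96 + 10.83 + 10.82) / 9 = 97.7100 / 9 = 10.8567
R̄ = (0.70 + 0.52 + 0.35 + 0.40 + 0.78 + 0.44 + 1.02 + 0.58 + 0.37) / 9 = 5.1600 / 9 = 0.5733
LCL = X̄̄ − A₂·R̄ = 10.8567 − 0.483 × 0.5733 = 10.5797

10.580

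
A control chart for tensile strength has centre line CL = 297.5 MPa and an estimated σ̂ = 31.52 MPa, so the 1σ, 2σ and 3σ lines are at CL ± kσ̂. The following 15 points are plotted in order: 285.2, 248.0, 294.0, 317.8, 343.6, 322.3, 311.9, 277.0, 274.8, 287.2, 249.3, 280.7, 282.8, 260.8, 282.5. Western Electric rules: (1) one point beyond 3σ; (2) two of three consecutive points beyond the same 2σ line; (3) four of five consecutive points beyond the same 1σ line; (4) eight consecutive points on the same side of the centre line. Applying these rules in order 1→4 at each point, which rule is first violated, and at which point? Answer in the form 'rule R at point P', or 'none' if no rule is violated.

rule 4 at point 15

Zone of each point (C = within 1σ̂, B = 1σ̂–2σ̂, A = 2σ̂–3σ̂, * = beyond 3σ̂; sign = side of CL): 1:-C, 2:-B, 3:-C, 4:+C, 5:+B, 6:+C, 7:+C, 8:-C, 9:-C, 10:-C, 11:-B, 12:-C, 13:-C, 14:-B, 15:-C
Rule 4 (eight consecutive points on the same side of the centre line) is satisfied at point 15.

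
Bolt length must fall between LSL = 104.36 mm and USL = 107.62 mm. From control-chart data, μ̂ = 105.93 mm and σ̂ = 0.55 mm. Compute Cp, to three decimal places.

0.988

Cp = (USL − LSL) / (6σ̂) = (107.62 − 104.36) / (6 × 0.55) = 3.2600 / 3.3000 = 0.9879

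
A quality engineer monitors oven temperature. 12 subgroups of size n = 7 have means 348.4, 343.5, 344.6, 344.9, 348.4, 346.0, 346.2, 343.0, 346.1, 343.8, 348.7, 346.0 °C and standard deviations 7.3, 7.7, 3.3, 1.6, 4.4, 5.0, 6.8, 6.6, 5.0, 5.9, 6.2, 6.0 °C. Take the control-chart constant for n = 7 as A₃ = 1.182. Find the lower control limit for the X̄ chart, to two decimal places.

X̄̄ = (348.4 + 343.5 + 344.6 + 344.9 + 348.4 + 346.0 + 346.2 + 343.0 + 346.1 + 343.8 + 348.7 + 346.0) / 12 = 345.8000
s̄ = (7.3 + 7.7 + 3.3 + 1.6 + 4.4 + 5.0 + 6.8 + 6.6 + 5.0 + 5.9 + 6.2 + 6.0) / 12 = 5.4833
LCL = X̄̄ − A₃·s̄ = 345.8000 − 1.182 × 5.4833 = 339.3187

339.32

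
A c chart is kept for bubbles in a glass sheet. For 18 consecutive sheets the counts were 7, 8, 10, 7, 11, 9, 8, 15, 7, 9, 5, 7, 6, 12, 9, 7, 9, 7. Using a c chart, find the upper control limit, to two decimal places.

c̄ = (7 + 8 + 10 + 7 + 11 + 9 + 8 + 15 + 7 + 9 + 5 + 7 + 6 + 12 + 9 + 7 + 9 + 7) / 18 = 153 / 18 = 8.5000
UCL = c̄ + 3√c̄ = 8.5000 + 3 × √8.5000 = 8.5000 + 3 × 2.9155 = 17.2464

17.25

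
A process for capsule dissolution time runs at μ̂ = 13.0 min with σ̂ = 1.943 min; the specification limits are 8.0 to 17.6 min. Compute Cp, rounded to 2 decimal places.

Cp = (USL − LSL) / (6σ̂) = (17.6 − 8.0) / (6 × 1.943) = 9.6000 / 11.6580 = 0.8235

0.82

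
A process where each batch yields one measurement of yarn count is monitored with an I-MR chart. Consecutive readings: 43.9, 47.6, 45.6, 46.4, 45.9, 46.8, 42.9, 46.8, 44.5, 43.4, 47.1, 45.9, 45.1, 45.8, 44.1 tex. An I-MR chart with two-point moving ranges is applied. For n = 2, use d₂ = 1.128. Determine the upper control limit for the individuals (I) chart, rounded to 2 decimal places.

50.62

X̄ = (43.9 + 47.6 + 45.6 + 46.4 + 45.9 + 46.8 + 42.9 + 46.8 + 44.5 + 43.4 + 47.1 + 45.9 + 45.1 + 45.8 + 44.1) / 15 = 45.4533
Moving ranges: 3.7, 2.0, 0.8, 0.5, 0.9, 3.9, 3.9, 2.3, 1.1, 3.7, 1.2, 0.8, 0.7, 1.7; M̄R̄ = 27.2000 / 14 = 1.9429
UCL = X̄ + 3·M̄R̄/d₂ = 45.4533 + 3 × 1.9429 / 1.128 = 50.6205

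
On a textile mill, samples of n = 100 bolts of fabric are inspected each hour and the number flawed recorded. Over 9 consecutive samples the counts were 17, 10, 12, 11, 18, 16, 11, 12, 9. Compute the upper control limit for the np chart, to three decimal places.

p̄ = Σdᵢ / (k·n) = 116 / (9 × 100) = 0.12889
UCL = np̄ + 3·√(np̄(1−p̄)) = 12.8889 + 3 × √(12.8889×0.87111) = 12.8889 + 3 × 3.3508 = 22.9412

22.941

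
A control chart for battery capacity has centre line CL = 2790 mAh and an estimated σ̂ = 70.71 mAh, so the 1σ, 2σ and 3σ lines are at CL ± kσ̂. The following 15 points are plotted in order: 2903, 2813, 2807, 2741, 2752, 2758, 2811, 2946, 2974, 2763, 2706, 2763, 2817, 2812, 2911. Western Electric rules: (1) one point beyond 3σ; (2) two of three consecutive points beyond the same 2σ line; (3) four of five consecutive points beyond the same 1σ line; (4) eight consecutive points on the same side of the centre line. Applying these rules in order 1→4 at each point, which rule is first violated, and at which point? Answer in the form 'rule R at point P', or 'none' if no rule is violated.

Zone of each point (C = within 1σ̂, B = 1σ̂–2σ̂, A = 2σ̂–3σ̂, * = beyond 3σ̂; sign = side of CL): 1:+B, 2:+C, 3:+C, 4:-C, 5:-C, 6:-C, 7:+C, 8:+A, 9:+A, 10:-C, 11:-B, 12:-C, 13:+C, 14:+C, 15:+B
Rule 2 (two of three consecutive points beyond the same 2σ limit) is satisfied at point 9.

rule 2 at point 9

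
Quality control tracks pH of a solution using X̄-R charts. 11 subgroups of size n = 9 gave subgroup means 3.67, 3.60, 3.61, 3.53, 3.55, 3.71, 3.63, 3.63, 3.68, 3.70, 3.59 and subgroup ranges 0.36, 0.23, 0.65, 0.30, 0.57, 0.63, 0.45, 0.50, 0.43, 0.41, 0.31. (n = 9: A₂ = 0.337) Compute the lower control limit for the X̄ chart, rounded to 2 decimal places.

3.48

X̄̄ = (3.67 + 3.60 + 3.61 + 3.53 + 3.55 + 3.71 + 3.63 + 3.63 + 3.68 + 3.70 + 3.59) / 11 = 39.9000 / 11 = 3.6273
R̄ = (0.36 + 0.23 + 0.65 + 0.30 + 0.57 + 0.63 + 0.45 + 0.50 + 0.43 + 0.41 + 0.31) / 11 = 4.8400 / 11 = 0.4400
LCL = X̄̄ − A₂·R̄ = 3.6273 − 0.337 × 0.4400 = 3.4790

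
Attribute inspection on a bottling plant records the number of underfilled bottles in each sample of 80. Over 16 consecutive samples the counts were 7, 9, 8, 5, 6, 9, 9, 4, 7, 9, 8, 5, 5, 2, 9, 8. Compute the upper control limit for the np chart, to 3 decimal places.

14.395

p̄ = Σdᵢ / (k·n) = 110 / (16 × 80) = 0.08594
UCL = np̄ + 3·√(np̄(1−p̄)) = 6.8750 + 3 × √(6.8750×0.91406) = 6.8750 + 3 × 2.5068 = 14.3955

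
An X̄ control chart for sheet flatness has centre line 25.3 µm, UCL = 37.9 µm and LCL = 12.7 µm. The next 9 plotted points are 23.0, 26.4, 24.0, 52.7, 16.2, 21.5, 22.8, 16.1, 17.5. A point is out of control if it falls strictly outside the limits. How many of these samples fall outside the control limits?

1

Compare each point to [12.7, 37.9]: sample 4 = 52.7 > UCL.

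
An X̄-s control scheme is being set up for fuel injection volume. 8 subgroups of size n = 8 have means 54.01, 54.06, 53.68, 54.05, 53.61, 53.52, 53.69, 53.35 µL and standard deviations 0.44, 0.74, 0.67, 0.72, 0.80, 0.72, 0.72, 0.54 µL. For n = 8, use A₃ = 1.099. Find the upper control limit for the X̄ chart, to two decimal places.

X̄̄ = (54.01 + 54.06 + 53.68 + 54.05 + 53.61 + 53.52 + 53.69 + 53.35) / 8 = 53.7463
s̄ = (0.44 + 0.74 + 0.67 + 0.72 + 0.80 + 0.72 + 0.72 + 0.54) / 8 = 0.6687
UCL = X̄̄ + A₃·s̄ = 53.7463 + 1.099 × 0.6687 = 54.4812

54.48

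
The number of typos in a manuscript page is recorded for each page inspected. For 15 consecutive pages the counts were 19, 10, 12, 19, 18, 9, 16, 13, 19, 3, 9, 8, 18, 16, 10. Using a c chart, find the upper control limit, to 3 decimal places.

24.194

c̄ = (19 + 10 + 12 + 19 + 18 + 9 + 16 + 13 + 19 + 3 + 9 + 8 + 18 + 16 + 10) / 15 = 199 / 15 = 13.2667
UCL = c̄ + 3√c̄ = 13.2667 + 3 × √13.2667 = 13.2667 + 3 × 3.6423 = 24.1937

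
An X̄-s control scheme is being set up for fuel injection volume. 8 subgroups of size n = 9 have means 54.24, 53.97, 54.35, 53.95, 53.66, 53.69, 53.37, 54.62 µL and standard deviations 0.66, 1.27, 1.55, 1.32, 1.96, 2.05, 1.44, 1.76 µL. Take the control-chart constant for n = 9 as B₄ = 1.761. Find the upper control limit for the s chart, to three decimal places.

2.644

s̄ = (0.66 + 1.27 + 1.55 + 1.32 + 1.96 + 2.05 + 1.44 + 1.76) / 8 = 1.5012
UCL_s = B₄·s̄ = 1.761 × 1.5012 = 2.6437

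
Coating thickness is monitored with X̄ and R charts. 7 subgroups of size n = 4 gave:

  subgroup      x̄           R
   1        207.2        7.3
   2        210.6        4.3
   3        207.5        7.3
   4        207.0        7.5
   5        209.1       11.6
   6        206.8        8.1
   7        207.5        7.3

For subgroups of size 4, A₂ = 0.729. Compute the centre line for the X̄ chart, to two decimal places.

207.96

X̄̄ = (207.2 + 210.6 + 207.5 + 207.0 + 209.1 + 206.8 + 207.5) / 7 = 1455.7000 / 7 = 207.9571
CL = X̄̄ = 207.9571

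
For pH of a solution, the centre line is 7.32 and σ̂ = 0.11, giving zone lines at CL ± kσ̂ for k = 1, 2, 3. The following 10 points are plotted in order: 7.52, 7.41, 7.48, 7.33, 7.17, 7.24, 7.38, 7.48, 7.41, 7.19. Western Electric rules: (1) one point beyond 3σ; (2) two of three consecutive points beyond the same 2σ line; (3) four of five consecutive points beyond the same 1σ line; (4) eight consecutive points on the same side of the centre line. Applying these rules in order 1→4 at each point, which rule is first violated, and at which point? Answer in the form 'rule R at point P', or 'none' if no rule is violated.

Zone of each point (C = within 1σ̂, B = 1σ̂–2σ̂, A = 2σ̂–3σ̂, * = beyond 3σ̂; sign = side of CL): 1:+B, 2:+C, 3:+B, 4:+C, 5:-B, 6:-C, 7:+C, 8:+B, 9:+C, 10:-B
No rule fires across all 10 points.

none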